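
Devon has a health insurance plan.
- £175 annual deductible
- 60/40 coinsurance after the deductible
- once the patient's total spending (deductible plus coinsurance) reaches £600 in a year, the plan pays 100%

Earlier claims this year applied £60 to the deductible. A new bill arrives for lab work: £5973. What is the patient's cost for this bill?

Deductible still to meet: £175 − £60 = £115.
After the £115 deductible portion, £5973 − £115 = £5858 is subject to coinsurance.
Coinsurance: £5858 × 40% = £2343.20.
That puts the patient's cost at £115 + £2343.20 = £2458.20 before any cap.
That would bring total out-of-pocket to £2518.20, past the £600 cap. The patient is capped at £600 − £60 = £540 on this claim.

£540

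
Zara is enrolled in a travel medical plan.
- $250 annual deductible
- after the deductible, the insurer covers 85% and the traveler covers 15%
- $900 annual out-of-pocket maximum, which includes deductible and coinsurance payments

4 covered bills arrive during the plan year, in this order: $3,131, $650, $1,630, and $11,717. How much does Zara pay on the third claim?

$120.35

#1 ($3,131): deductible takes $250, $2,881 remains; traveler's 15% is $432.15. Traveler pays $682.15; OOP now $682.15.
#2 ($650): deductible met; 15% of $650 = $97.50. Traveler owes $97.50 (running OOP $779.65).
#3 ($1,630): 15% coinsurance on $1,630 = $244.50. Adding that to $779.65 gives $1,024.15, past the $900 cap; traveler pays only $900 − $779.65 = $120.35.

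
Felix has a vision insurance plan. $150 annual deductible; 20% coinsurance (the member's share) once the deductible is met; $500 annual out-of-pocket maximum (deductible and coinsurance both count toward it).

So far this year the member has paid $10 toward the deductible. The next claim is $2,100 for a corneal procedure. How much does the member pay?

$490

Remaining deductible: $150 − $10 = $140.
That leaves $2,100 − $140 = $1,960 for coinsurance.
Member's 20% share of $1,960 is $392.
That puts the member's cost at $140 + $392 = $532 before any cap.
Adding $532 to the $10 already spent would give $542, which exceeds the $500 cap; the member pays just $500 − $10 = $490.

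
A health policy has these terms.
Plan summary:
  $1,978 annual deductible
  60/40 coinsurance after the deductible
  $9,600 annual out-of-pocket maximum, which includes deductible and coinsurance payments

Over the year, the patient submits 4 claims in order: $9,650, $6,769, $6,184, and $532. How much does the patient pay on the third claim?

$1,845.60

#1 ($9,650): $1,978 to deductible, leaving $7,672; patient's 40% is $3,068.80. Patient pays $5,046.80; OOP now $5,046.80.
#2 ($6,769): 40% coinsurance on $6,769 = $2,707.60. Cost to patient: $2,707.60. OOP to date $7,754.40.
#3 ($6,184): 40% coinsurance on $6,184 = $2,473.60. That would push OOP to $10,228, over the $9,600 cap, so patient pays $9,600 − $7,754.40 = $1,845.60.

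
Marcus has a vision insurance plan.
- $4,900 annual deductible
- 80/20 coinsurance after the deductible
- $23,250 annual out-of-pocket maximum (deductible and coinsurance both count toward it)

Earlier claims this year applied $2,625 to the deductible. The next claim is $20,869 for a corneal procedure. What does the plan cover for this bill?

$14,875.20

$2,625 of the $4,900 deductible is already met, leaving $2,275.
That leaves $20,869 − $2,275 = $18,594 for coinsurance.
20% of $18,594 = $3,718.80 falls to the member.
Member responsibility before any cap: $2,275 + $3,718.80 = $5,993.80.
Cumulative spending $2,625 + $5,993.80 = $8,618.80 stays under the $23,250 maximum.
Insurer pays the balance: $20,869 − $5,993.80 = $14,875.20.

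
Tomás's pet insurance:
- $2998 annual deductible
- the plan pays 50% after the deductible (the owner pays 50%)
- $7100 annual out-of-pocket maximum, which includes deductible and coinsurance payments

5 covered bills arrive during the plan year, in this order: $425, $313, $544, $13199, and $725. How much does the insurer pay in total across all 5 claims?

$8106

Bill 1, $425: entire amount goes to the deductible. Owner pays $425; OOP now $425. Insurer: $425 − $425 = $0.
Bill 2, $313: all of it applies to the deductible. Owner owes $313 (running OOP $738). Plan pays $313 − $313 = $0.
Bill 3, $544: all of it applies to the deductible. Owner pays $544; OOP now $1282. Insurer: $544 − $544 = $0.
Bill 4, $13199: $1716 finishes the deductible; $11483 goes to coinsurance; coinsurance $11483 × 50% = $5741.50. Deductible plus coinsurance: $1716 + $5741.50 = $7457.50. OOP would hit $8739.50 > $7100, so the cap limits the owner to $7100 − $1282 = $5818. Insurer: $13199 − $5818 = $7381.
Bill 5, $725: 50% coinsurance on $725 = $362.50. OOP would hit $7462.50 > $7100, so the cap limits the owner to $7100 − $7100 = $0. Plan pays $725 − $0 = $725.
Insurer total: $0 + $0 + $0 + $7381 + $725 = $8106.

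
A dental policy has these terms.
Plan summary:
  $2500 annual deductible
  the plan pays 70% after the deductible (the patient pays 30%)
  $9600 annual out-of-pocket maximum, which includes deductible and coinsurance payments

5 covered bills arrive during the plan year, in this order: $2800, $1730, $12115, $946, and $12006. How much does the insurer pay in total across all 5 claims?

$19997

Claim 1 ($2800): $2500 to deductible, leaving $300; 30% of $300 = $90. Cost to patient: $2590. OOP to date $2590. Insurer: $2800 − $2590 = $210.
Claim 2 ($1730): deductible met; 30% of $1730 = $519. Patient pays $519; OOP now $3109. Insurer: $1730 − $519 = $1211.
Claim 3 ($12115): 30% coinsurance on $12115 = $3634.50. Cost to patient: $3634.50. OOP to date $6743.50. Plan pays $12115 − $3634.50 = $8480.50.
Claim 4 ($946): deductible already satisfied, so patient's share is 30% × $946 = $283.80. Cost to patient: $283.80. OOP to date $7027.30. Insurer: $946 − $283.80 = $662.20.
Claim 5 ($12006): deductible met; 30% of $12006 = $3601.80. That would push OOP to $10629.10, over the $9600 cap, so patient pays $9600 − $7027.30 = $2572.70. Insurer: $12006 − $2572.70 = $9433.30.
Insurer total: $210 + $1211 + $8480.50 + $662.20 + $9433.30 = $19997.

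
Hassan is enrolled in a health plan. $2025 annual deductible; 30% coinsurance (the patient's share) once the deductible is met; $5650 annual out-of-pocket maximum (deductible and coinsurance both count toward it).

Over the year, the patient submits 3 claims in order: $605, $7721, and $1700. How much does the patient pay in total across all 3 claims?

Bill 1, $605: fully absorbed by the deductible. Patient pays $605; OOP now $605.
Bill 2, $7721: deductible takes $1420, $6301 remains; coinsurance $6301 × 30% = $1890.30. Patient pays $3310.30; OOP now $3915.30.
Bill 3, $1700: deductible already satisfied, so patient's share is 30% × $1700 = $510. Patient owes $510 (running OOP $4425.30).
Summing the patient's payments: $605 + $3310.30 + $510 = $4425.30.

$4425.30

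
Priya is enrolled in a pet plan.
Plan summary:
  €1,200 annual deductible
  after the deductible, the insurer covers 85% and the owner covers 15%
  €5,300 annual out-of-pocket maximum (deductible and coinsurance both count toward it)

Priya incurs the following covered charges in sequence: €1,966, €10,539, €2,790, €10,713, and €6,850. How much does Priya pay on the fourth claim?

Claim 1 (€1,966): €1,200 finishes the deductible; €766 goes to coinsurance; coinsurance €766 × 15% = €114.90. Owner pays €1,314.90; OOP now €1,314.90.
Claim 2 (€10,539): deductible already satisfied, so owner's share is 15% × €10,539 = €1,580.85. Owner pays €1,580.85; OOP now €2,895.75.
Claim 3 (€2,790): deductible already satisfied, so owner's share is 15% × €2,790 = €418.50. Cost to owner: €418.50. OOP to date €3,314.25.
Claim 4 (€10,713): deductible already satisfied, so owner's share is 15% × €10,713 = €1,606.95. Cost to owner: €1,606.95. OOP to date €4,921.20.

€1,606.95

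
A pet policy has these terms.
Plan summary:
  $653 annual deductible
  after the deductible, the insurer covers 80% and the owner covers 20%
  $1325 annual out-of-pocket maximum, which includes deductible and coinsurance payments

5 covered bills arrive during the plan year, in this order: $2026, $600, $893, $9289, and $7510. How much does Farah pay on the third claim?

#1 ($2026): $653 finishes the deductible; $1373 goes to coinsurance; owner's 20% is $274.60. Owner pays $927.60; OOP now $927.60.
#2 ($600): deductible already satisfied, so owner's share is 20% × $600 = $120. Owner owes $120 (running OOP $1047.60).
#3 ($893): deductible already satisfied, so owner's share is 20% × $893 = $178.60. Owner owes $178.60 (running OOP $1226.20).

$178.60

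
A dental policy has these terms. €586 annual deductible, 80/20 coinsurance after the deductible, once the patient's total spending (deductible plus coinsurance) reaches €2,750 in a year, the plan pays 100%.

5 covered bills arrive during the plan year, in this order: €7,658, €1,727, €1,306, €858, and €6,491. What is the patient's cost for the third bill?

€261.20

#1 (€7,658): €586 finishes the deductible; €7,072 goes to coinsurance; 20% of €7,072 = €1,414.40. Patient pays €2,000.40; OOP now €2,000.40.
#2 (€1,727): 20% coinsurance on €1,727 = €345.40. Cost to patient: €345.40. OOP to date €2,345.80.
#3 (€1,306): deductible already satisfied, so patient's share is 20% × €1,306 = €261.20. Patient pays €261.20; OOP now €2,607.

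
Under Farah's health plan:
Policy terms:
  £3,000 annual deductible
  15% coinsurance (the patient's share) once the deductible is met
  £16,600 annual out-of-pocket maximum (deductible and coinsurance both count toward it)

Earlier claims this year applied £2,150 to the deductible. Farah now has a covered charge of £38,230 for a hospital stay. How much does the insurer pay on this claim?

£31,773

£2,150 of the £3,000 deductible is already met, leaving £850.
That leaves £38,230 − £850 = £37,380 for coinsurance.
Patient's 15% share of £37,380 is £5,607.
So the patient owes £850 + £5,607 = £6,457 before any cap.
Year-to-date out-of-pocket becomes £2,150 + £6,457 = £8,607, still under the £16,600 maximum, so no cap applies.
The plan picks up £38,230 − £6,457 = £31,773.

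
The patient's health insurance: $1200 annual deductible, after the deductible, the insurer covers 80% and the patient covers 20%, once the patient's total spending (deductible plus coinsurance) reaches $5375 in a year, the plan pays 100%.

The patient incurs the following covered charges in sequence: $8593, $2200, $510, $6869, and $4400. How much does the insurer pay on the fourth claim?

Claim 1 — $8593: deductible takes $1200, $7393 remains; patient's 20% is $1478.60. Patient owes $2678.60 (running OOP $2678.60). Insurer: $8593 − $2678.60 = $5914.40.
Claim 2 — $2200: deductible met; 20% of $2200 = $440. Patient owes $440 (running OOP $3118.60). Plan pays $2200 − $440 = $1760.
Claim 3 — $510: 20% coinsurance on $510 = $102. Cost to patient: $102. OOP to date $3220.60. Plan pays $510 − $102 = $408.
Claim 4 — $6869: deductible already satisfied, so patient's share is 20% × $6869 = $1373.80. Patient pays $1373.80; OOP now $4594.40. Insurer: $6869 − $1373.80 = $5495.20.

$5495.20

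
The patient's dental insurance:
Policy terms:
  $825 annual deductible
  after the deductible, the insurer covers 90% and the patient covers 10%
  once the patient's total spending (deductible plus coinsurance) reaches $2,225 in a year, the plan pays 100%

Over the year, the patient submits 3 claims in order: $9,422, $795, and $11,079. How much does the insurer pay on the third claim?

Claim 1 ($9,422): $825 to deductible, leaving $8,597; coinsurance $8,597 × 10% = $859.70. Patient pays $1,684.70; OOP now $1,684.70. Plan pays $9,422 − $1,684.70 = $7,737.30.
Claim 2 ($795): deductible met; 10% of $795 = $79.50. Patient pays $79.50; OOP now $1,764.20. Plan pays $795 − $79.50 = $715.50.
Claim 3 ($11,079): deductible already satisfied, so patient's share is 10% × $11,079 = $1,107.90. Adding that to $1,764.20 gives $2,872.10, past the $2,225 cap; patient pays only $2,225 − $1,764.20 = $460.80. Plan pays $11,079 − $460.80 = $10,618.20.

$10,618.20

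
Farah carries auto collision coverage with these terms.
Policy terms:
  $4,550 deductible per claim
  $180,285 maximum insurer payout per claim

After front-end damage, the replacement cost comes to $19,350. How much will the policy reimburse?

Subtract the deductible: $19,350 − $4,550 = $14,800.
$14,800 is within the $180,285 limit, so the insurer pays $14,800.

$14,800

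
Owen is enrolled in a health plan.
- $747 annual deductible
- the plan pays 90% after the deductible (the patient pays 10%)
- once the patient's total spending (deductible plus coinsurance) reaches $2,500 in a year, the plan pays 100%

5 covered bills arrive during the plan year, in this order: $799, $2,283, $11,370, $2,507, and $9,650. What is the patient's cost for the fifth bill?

$131.80

Claim 1 — $799: $747 finishes the deductible; $52 goes to coinsurance; coinsurance $52 × 10% = $5.20. Patient pays $752.20; OOP now $752.20.
Claim 2 — $2,283: 10% coinsurance on $2,283 = $228.30. Patient pays $228.30; OOP now $980.50.
Claim 3 — $11,370: deductible met; 10% of $11,370 = $1,137. Cost to patient: $1,137. OOP to date $2,117.50.
Claim 4 — $2,507: deductible already satisfied, so patient's share is 10% × $2,507 = $250.70. Cost to patient: $250.70. OOP to date $2,368.20.
Claim 5 — $9,650: 10% coinsurance on $9,650 = $965. Adding that to $2,368.20 gives $3,333.20, past the $2,500 cap; patient pays only $2,500 − $2,368.20 = $131.80.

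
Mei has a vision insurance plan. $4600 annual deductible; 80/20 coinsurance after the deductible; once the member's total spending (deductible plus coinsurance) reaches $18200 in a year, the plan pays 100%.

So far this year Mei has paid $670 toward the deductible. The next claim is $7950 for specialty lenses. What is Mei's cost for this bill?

Deductible still to meet: $4600 − $670 = $3930.
After the $3930 deductible portion, $7950 − $3930 = $4020 is subject to coinsurance.
Coinsurance: $4020 × 20% = $804.
That puts the member's cost at $3930 + $804 = $4734 before any cap.
Cumulative spending $670 + $4734 = $5404 stays under the $18200 maximum.

$4734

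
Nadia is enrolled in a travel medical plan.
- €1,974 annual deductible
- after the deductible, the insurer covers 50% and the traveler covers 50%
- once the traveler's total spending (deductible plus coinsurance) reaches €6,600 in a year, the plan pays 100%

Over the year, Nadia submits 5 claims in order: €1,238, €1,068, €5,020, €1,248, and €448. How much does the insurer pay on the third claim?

€2,510

#1 (€1,238): entire amount goes to the deductible. Cost to traveler: €1,238. OOP to date €1,238. Plan pays €1,238 − €1,238 = €0.
#2 (€1,068): deductible takes €736, €332 remains; 50% of €332 = €166. Cost to traveler: €902. OOP to date €2,140. Insurer: €1,068 − €902 = €166.
#3 (€5,020): deductible already satisfied, so traveler's share is 50% × €5,020 = €2,510. Traveler owes €2,510 (running OOP €4,650). Insurer: €5,020 − €2,510 = €2,510.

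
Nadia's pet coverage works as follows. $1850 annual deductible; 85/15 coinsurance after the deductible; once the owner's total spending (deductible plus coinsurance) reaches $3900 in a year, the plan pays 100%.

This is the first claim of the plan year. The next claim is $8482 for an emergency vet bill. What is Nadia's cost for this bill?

$2844.80

Deductible not yet touched, so the first $1850 of the bill goes to the deductible.
The remaining $6632 (= $8482 − $1850) moves to coinsurance.
Owner's 15% share of $6632 is $994.80.
Owner responsibility before any cap: $1850 + $994.80 = $2844.80.
Total out-of-pocket so far would be $0 + $2844.80 = $2844.80, below the $3900 cap — no reduction.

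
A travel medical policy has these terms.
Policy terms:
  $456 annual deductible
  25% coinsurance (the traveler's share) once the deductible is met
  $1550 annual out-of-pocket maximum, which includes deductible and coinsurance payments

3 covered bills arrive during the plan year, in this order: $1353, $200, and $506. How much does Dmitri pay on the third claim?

$126.50

#1 ($1353): $456 to deductible, leaving $897; traveler's 25% is $224.25. Cost to traveler: $680.25. OOP to date $680.25.
#2 ($200): 25% coinsurance on $200 = $50. Traveler pays $50; OOP now $730.25.
#3 ($506): deductible already satisfied, so traveler's share is 25% × $506 = $126.50. Traveler pays $126.50; OOP now $856.75.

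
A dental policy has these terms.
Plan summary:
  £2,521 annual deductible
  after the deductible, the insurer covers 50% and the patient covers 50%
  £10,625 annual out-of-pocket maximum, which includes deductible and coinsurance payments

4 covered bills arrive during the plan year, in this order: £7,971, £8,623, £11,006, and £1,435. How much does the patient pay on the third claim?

Claim 1 — £7,971: £2,521 to deductible, leaving £5,450; patient's 50% is £2,725. Patient owes £5,246 (running OOP £5,246).
Claim 2 — £8,623: deductible met; 50% of £8,623 = £4,311.50. Cost to patient: £4,311.50. OOP to date £9,557.50.
Claim 3 — £11,006: deductible already satisfied, so patient's share is 50% × £11,006 = £5,503. OOP would hit £15,060.50 > £10,625, so the cap limits the patient to £10,625 − £9,557.50 = £1,067.50.

£1,067.50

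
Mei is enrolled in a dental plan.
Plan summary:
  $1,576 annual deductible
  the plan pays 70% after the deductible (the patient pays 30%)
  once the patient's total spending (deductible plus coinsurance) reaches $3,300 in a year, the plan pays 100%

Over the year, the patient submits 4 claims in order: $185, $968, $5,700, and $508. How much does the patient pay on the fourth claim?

$140.90

Claim 1 ($185): entire amount goes to the deductible. Cost to patient: $185. OOP to date $185.
Claim 2 ($968): fully absorbed by the deductible. Patient pays $968; OOP now $1,153.
Claim 3 ($5,700): deductible takes $423, $5,277 remains; patient's 30% is $1,583.10. Patient owes $2,006.10 (running OOP $3,159.10).
Claim 4 ($508): deductible already satisfied, so patient's share is 30% × $508 = $152.40. That would push OOP to $3,311.50, over the $3,300 cap, so patient pays $3,300 − $3,159.10 = $140.90.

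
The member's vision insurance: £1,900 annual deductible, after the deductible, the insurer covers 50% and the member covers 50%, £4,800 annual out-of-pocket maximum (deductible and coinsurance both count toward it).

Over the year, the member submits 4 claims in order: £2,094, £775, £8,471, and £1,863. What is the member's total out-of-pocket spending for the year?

£4,800

Bill 1, £2,094: deductible takes £1,900, £194 remains; member's 50% is £97. Member pays £1,997; OOP now £1,997.
Bill 2, £775: deductible met; 50% of £775 = £387.50. Member owes £387.50 (running OOP £2,384.50).
Bill 3, £8,471: deductible met; 50% of £8,471 = £4,235.50. That would push OOP to £6,620, over the £4,800 cap, so member pays £4,800 − £2,384.50 = £2,415.50.
Bill 4, £1,863: 50% coinsurance on £1,863 = £931.50. That would push OOP to £5,731.50, over the £4,800 cap, so member pays £4,800 − £4,800 = £0.
Total paid by the member: £1,997 + £387.50 + £2,415.50 + £0 = £4,800.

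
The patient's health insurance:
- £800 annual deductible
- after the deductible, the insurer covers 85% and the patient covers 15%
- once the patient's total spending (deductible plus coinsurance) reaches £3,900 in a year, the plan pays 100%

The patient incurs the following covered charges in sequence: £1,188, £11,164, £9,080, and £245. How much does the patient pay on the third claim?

£1,362

Claim 1 — £1,188: £800 finishes the deductible; £388 goes to coinsurance; coinsurance £388 × 15% = £58.20. Patient owes £858.20 (running OOP £858.20).
Claim 2 — £11,164: deductible already satisfied, so patient's share is 15% × £11,164 = £1,674.60. Patient pays £1,674.60; OOP now £2,532.80.
Claim 3 — £9,080: 15% coinsurance on £9,080 = £1,362. Cost to patient: £1,362. OOP to date £3,894.80.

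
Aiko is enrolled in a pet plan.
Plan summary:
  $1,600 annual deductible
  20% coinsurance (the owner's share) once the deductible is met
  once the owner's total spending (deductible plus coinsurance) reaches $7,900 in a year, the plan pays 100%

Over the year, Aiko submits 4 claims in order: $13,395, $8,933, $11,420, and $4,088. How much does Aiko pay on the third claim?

#1 ($13,395): $1,600 finishes the deductible; $11,795 goes to coinsurance; coinsurance $11,795 × 20% = $2,359. Owner pays $3,959; OOP now $3,959.
#2 ($8,933): deductible met; 20% of $8,933 = $1,786.60. Cost to owner: $1,786.60. OOP to date $5,745.60.
#3 ($11,420): deductible met; 20% of $11,420 = $2,284. That would push OOP to $8,029.60, over the $7,900 cap, so owner pays $7,900 − $5,745.60 = $2,154.40.

$2,154.40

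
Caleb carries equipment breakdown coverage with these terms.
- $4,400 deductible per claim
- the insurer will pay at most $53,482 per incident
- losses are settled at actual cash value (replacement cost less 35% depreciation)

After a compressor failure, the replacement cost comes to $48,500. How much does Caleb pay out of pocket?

$21,375

Depreciate 35%: the covered value is $48,500 × 0.65 = $31,525.
Subtract the deductible: $31,525 − $4,400 = $27,125.
$27,125 ≤ $53,482, so the limit doesn't bind; insurer pays $27,125.
The business owner bears the rest of the original loss: $48,500 − $27,125 = $21,375.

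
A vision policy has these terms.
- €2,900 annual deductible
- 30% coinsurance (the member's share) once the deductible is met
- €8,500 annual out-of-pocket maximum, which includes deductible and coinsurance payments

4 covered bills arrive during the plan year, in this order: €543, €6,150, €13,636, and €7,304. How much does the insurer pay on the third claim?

€9,545.20

Bill 1, €543: fully absorbed by the deductible. Cost to member: €543. OOP to date €543. Insurer: €543 − €543 = €0.
Bill 2, €6,150: €2,357 to deductible, leaving €3,793; member's 30% is €1,137.90. Cost to member: €3,494.90. OOP to date €4,037.90. Plan pays €6,150 − €3,494.90 = €2,655.10.
Bill 3, €13,636: deductible already satisfied, so member's share is 30% × €13,636 = €4,090.80. Member pays €4,090.80; OOP now €8,128.70. Insurer: €13,636 − €4,090.80 = €9,545.20.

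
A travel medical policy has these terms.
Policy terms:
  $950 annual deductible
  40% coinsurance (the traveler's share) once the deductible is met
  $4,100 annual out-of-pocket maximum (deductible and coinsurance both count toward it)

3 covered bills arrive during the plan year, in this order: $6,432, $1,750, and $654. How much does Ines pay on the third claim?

$257.20

Bill 1, $6,432: $950 to deductible, leaving $5,482; traveler's 40% is $2,192.80. Traveler pays $3,142.80; OOP now $3,142.80.
Bill 2, $1,750: 40% coinsurance on $1,750 = $700. Cost to traveler: $700. OOP to date $3,842.80.
Bill 3, $654: deductible already satisfied, so traveler's share is 40% × $654 = $261.60. That would push OOP to $4,104.40, over the $4,100 cap, so traveler pays $4,100 − $3,842.80 = $257.20.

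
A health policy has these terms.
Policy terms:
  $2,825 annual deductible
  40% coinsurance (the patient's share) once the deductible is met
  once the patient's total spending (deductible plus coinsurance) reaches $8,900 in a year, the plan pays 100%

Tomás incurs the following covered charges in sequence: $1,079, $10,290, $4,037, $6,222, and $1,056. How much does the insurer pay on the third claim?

Claim 1 ($1,079): entire amount goes to the deductible. Patient pays $1,079; OOP now $1,079. Insurer: $1,079 − $1,079 = $0.
Claim 2 ($10,290): deductible takes $1,746, $8,544 remains; coinsurance $8,544 × 40% = $3,417.60. Cost to patient: $5,163.60. OOP to date $6,242.60. Plan pays $10,290 − $5,163.60 = $5,126.40.
Claim 3 ($4,037): 40% coinsurance on $4,037 = $1,614.80. Cost to patient: $1,614.80. OOP to date $7,857.40. Insurer: $4,037 − $1,614.80 = $2,422.20.

$2,422.20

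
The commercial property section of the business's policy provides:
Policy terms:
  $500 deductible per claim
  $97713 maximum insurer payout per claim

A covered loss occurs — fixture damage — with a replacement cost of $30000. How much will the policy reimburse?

$29500

After the deductible, $30000 − $500 = $29500 remains.
$29500 is within the $97713 limit, so the insurer pays $29500.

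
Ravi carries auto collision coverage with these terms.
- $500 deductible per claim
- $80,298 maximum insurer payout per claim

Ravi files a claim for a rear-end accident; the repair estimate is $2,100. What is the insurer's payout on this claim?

After the deductible, $2,100 − $500 = $1,600 remains.
$1,600 ≤ $80,298, so the limit doesn't bind; insurer pays $1,600.

$1,600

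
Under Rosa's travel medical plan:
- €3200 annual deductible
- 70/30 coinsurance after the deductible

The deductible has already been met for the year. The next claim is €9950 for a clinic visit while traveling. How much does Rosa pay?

With the deductible met, the entire €9950 is subject to coinsurance.
Traveler's 30% share of €9950 is €2985.

€2985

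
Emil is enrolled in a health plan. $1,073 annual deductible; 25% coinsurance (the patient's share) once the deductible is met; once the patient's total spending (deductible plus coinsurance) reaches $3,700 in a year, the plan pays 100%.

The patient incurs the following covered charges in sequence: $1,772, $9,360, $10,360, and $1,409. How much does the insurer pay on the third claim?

$10,247.75

#1 ($1,772): $1,073 to deductible, leaving $699; patient's 25% is $174.75. Cost to patient: $1,247.75. OOP to date $1,247.75. Plan pays $1,772 − $1,247.75 = $524.25.
#2 ($9,360): 25% coinsurance on $9,360 = $2,340. Patient owes $2,340 (running OOP $3,587.75). Insurer: $9,360 − $2,340 = $7,020.
#3 ($10,360): deductible already satisfied, so patient's share is 25% × $10,360 = $2,590. That would push OOP to $6,177.75, over the $3,700 cap, so patient pays $3,700 − $3,587.75 = $112.25. Insurer: $10,360 − $112.25 = $10,247.75.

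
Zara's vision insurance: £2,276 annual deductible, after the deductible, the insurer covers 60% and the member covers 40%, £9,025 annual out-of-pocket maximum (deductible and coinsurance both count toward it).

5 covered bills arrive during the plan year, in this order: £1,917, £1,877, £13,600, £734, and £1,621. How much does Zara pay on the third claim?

Bill 1, £1,917: fully absorbed by the deductible. Cost to member: £1,917. OOP to date £1,917.
Bill 2, £1,877: deductible takes £359, £1,518 remains; member's 40% is £607.20. Member pays £966.20; OOP now £2,883.20.
Bill 3, £13,600: 40% coinsurance on £13,600 = £5,440. Member owes £5,440 (running OOP £8,323.20).

£5,440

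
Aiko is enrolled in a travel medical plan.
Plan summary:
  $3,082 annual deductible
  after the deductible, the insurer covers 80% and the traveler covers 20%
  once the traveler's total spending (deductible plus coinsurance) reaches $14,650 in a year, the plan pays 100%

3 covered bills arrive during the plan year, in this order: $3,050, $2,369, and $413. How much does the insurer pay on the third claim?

$330.40

#1 ($3,050): all of it applies to the deductible. Traveler pays $3,050; OOP now $3,050. Plan pays $3,050 − $3,050 = $0.
#2 ($2,369): $32 finishes the deductible; $2,337 goes to coinsurance; traveler's 20% is $467.40. Traveler owes $499.40 (running OOP $3,549.40). Plan pays $2,369 − $499.40 = $1,869.60.
#3 ($413): 20% coinsurance on $413 = $82.60. Cost to traveler: $82.60. OOP to date $3,632. Insurer: $413 − $82.60 = $330.40.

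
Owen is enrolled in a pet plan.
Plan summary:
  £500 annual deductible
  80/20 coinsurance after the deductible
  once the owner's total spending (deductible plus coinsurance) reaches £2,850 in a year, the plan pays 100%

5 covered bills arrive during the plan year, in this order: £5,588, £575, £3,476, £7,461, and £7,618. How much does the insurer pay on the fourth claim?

£6,938.80

Claim 1 (£5,588): £500 to deductible, leaving £5,088; 20% of £5,088 = £1,017.60. Cost to owner: £1,517.60. OOP to date £1,517.60. Insurer: £5,588 − £1,517.60 = £4,070.40.
Claim 2 (£575): deductible met; 20% of £575 = £115. Owner pays £115; OOP now £1,632.60. Insurer: £575 − £115 = £460.
Claim 3 (£3,476): deductible met; 20% of £3,476 = £695.20. Owner pays £695.20; OOP now £2,327.80. Plan pays £3,476 − £695.20 = £2,780.80.
Claim 4 (£7,461): deductible met; 20% of £7,461 = £1,492.20. OOP would hit £3,820 > £2,850, so the cap limits the owner to £2,850 − £2,327.80 = £522.20. Insurer: £7,461 − £522.20 = £6,938.80.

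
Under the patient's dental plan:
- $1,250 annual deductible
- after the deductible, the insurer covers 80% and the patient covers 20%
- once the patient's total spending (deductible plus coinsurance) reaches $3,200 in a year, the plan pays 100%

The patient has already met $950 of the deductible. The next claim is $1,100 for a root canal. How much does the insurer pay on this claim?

$640

Remaining deductible: $1,250 − $950 = $300.
After the $300 deductible portion, $1,100 − $300 = $800 is subject to coinsurance.
20% of $800 = $160 falls to the patient.
Patient responsibility before any cap: $300 + $160 = $460.
Cumulative spending $950 + $460 = $1,410 stays under the $3,200 maximum.
The insurer covers the remainder: $1,100 − $460 = $640.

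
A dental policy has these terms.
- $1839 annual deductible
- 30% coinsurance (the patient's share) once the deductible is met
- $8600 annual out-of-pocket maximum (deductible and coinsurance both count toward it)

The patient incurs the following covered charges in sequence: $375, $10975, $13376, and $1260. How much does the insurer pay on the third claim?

Bill 1, $375: entire amount goes to the deductible. Patient owes $375 (running OOP $375). Plan pays $375 − $375 = $0.
Bill 2, $10975: $1464 to deductible, leaving $9511; 30% of $9511 = $2853.30. Patient pays $4317.30; OOP now $4692.30. Insurer: $10975 − $4317.30 = $6657.70.
Bill 3, $13376: 30% coinsurance on $13376 = $4012.80. OOP would hit $8705.10 > $8600, so the cap limits the patient to $8600 − $4692.30 = $3907.70. Plan pays $13376 − $3907.70 = $9468.30.

$9468.30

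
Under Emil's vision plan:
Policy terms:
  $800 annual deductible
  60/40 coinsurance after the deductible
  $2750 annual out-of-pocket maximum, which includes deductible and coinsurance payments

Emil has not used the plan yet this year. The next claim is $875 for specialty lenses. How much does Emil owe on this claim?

The full $800 deductible is still open; $800 of this bill applies to it.
That leaves $875 − $800 = $75 for coinsurance.
40% of $75 = $30 falls to the member.
That puts the member's cost at $800 + $30 = $830 before any cap.
Year-to-date out-of-pocket becomes $0 + $830 = $830, still under the $2750 maximum, so no cap applies.

$830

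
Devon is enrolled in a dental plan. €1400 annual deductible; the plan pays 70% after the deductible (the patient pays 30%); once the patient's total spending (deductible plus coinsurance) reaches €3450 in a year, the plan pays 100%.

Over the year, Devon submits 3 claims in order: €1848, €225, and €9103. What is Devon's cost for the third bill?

#1 (€1848): €1400 to deductible, leaving €448; patient's 30% is €134.40. Patient owes €1534.40 (running OOP €1534.40).
#2 (€225): deductible already satisfied, so patient's share is 30% × €225 = €67.50. Patient owes €67.50 (running OOP €1601.90).
#3 (€9103): 30% coinsurance on €9103 = €2730.90. That would push OOP to €4332.80, over the €3450 cap, so patient pays €3450 − €1601.90 = €1848.10.

€1848.10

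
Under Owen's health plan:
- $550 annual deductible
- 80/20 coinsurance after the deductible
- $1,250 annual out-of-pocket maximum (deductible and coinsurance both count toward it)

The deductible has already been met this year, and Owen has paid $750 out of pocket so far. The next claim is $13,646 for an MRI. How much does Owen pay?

With the deductible met, the entire $13,646 is subject to coinsurance.
20% of $13,646 = $2,729.20 falls to the patient.
Adding $2,729.20 to the $750 already spent would give $3,479.20, which exceeds the $1,250 cap; the patient pays just $1,250 − $750 = $500.

$500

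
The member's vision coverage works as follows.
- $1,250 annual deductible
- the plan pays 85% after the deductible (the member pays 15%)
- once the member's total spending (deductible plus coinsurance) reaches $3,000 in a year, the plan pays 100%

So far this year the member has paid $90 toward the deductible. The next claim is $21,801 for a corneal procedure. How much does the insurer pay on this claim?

Remaining deductible: $1,250 − $90 = $1,160.
After the $1,160 deductible portion, $21,801 − $1,160 = $20,641 is subject to coinsurance.
Member's 15% share of $20,641 is $3,096.15.
That puts the member's cost at $1,160 + $3,096.15 = $4,256.15 before any cap.
Year-to-date out-of-pocket would reach $90 + $4,256.15 = $4,346.15, above the $3,000 maximum, so the member pays only $3,000 − $90 = $2,910.
The plan picks up $21,801 − $2,910 = $18,891.

$18,891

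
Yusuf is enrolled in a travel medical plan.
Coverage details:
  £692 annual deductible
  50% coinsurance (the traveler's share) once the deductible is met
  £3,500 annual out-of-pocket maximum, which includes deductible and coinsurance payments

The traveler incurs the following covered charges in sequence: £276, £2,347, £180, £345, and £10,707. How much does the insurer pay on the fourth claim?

£172.50

Claim 1 — £276: all of it applies to the deductible. Cost to traveler: £276. OOP to date £276. Plan pays £276 − £276 = £0.
Claim 2 — £2,347: deductible takes £416, £1,931 remains; coinsurance £1,931 × 50% = £965.50. Cost to traveler: £1,381.50. OOP to date £1,657.50. Plan pays £2,347 − £1,381.50 = £965.50.
Claim 3 — £180: deductible already satisfied, so traveler's share is 50% × £180 = £90. Traveler owes £90 (running OOP £1,747.50). Plan pays £180 − £90 = £90.
Claim 4 — £345: 50% coinsurance on £345 = £172.50. Traveler pays £172.50; OOP now £1,920. Insurer: £345 − £172.50 = £172.50.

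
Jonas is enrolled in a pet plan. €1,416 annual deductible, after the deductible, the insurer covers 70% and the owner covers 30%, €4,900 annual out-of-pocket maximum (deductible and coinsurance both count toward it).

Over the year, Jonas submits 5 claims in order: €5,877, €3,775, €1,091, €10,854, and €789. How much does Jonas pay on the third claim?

€327.30

Bill 1, €5,877: deductible takes €1,416, €4,461 remains; coinsurance €4,461 × 30% = €1,338.30. Owner owes €2,754.30 (running OOP €2,754.30).
Bill 2, €3,775: deductible already satisfied, so owner's share is 30% × €3,775 = €1,132.50. Cost to owner: €1,132.50. OOP to date €3,886.80.
Bill 3, €1,091: 30% coinsurance on €1,091 = €327.30. Cost to owner: €327.30. OOP to date €4,214.10.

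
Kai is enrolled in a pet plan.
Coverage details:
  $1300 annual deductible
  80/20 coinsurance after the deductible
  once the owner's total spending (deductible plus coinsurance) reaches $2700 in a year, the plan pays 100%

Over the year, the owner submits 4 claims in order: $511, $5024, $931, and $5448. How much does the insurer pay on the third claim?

$744.80

Claim 1 ($511): all of it applies to the deductible. Owner owes $511 (running OOP $511). Insurer: $511 − $511 = $0.
Claim 2 ($5024): $789 to deductible, leaving $4235; owner's 20% is $847. Owner pays $1636; OOP now $2147. Plan pays $5024 − $1636 = $3388.
Claim 3 ($931): 20% coinsurance on $931 = $186.20. Owner owes $186.20 (running OOP $2333.20). Insurer: $931 − $186.20 = $744.80.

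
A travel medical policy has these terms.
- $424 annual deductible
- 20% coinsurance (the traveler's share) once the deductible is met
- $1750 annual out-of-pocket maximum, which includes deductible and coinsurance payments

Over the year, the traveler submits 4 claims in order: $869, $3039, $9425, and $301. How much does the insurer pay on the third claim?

$8795.80

#1 ($869): deductible takes $424, $445 remains; coinsurance $445 × 20% = $89. Traveler owes $513 (running OOP $513). Plan pays $869 − $513 = $356.
#2 ($3039): 20% coinsurance on $3039 = $607.80. Traveler pays $607.80; OOP now $1120.80. Insurer: $3039 − $607.80 = $2431.20.
#3 ($9425): deductible met; 20% of $9425 = $1885. Adding that to $1120.80 gives $3005.80, past the $1750 cap; traveler pays only $1750 − $1120.80 = $629.20. Insurer: $9425 − $629.20 = $8795.80.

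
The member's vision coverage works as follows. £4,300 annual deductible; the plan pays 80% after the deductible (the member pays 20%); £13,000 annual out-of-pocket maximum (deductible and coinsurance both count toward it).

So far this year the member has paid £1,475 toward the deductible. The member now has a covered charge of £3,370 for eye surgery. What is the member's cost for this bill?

£2,934

Remaining deductible: £4,300 − £1,475 = £2,825.
The remaining £545 (= £3,370 − £2,825) moves to coinsurance.
Coinsurance: £545 × 20% = £109.
That puts the member's cost at £2,825 + £109 = £2,934 before any cap.
Total out-of-pocket so far would be £1,475 + £2,934 = £4,409, below the £13,000 cap — no reduction.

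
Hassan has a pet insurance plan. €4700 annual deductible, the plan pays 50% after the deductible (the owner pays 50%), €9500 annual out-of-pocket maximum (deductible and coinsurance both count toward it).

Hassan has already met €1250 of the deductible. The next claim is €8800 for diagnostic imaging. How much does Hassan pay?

€6125

Deductible still to meet: €4700 − €1250 = €3450.
After the €3450 deductible portion, €8800 − €3450 = €5350 is subject to coinsurance.
50% of €5350 = €2675 falls to the owner.
Owner responsibility before any cap: €3450 + €2675 = €6125.
Year-to-date out-of-pocket becomes €1250 + €6125 = €7375, still under the €9500 maximum, so no cap applies.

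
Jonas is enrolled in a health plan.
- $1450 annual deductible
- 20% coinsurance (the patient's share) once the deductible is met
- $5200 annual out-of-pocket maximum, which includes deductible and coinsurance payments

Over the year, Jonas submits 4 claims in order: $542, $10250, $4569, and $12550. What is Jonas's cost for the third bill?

Claim 1 ($542): entire amount goes to the deductible. Patient pays $542; OOP now $542.
Claim 2 ($10250): $908 finishes the deductible; $9342 goes to coinsurance; 20% of $9342 = $1868.40. Cost to patient: $2776.40. OOP to date $3318.40.
Claim 3 ($4569): deductible met; 20% of $4569 = $913.80. Patient owes $913.80 (running OOP $4232.20).

$913.80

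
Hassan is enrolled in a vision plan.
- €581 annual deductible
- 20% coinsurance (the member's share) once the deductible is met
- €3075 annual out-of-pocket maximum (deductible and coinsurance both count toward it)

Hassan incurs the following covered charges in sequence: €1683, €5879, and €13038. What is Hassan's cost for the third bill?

Bill 1, €1683: deductible takes €581, €1102 remains; member's 20% is €220.40. Member pays €801.40; OOP now €801.40.
Bill 2, €5879: deductible already satisfied, so member's share is 20% × €5879 = €1175.80. Member pays €1175.80; OOP now €1977.20.
Bill 3, €13038: deductible met; 20% of €13038 = €2607.60. That would push OOP to €4584.80, over the €3075 cap, so member pays €3075 − €1977.20 = €1097.80.

€1097.80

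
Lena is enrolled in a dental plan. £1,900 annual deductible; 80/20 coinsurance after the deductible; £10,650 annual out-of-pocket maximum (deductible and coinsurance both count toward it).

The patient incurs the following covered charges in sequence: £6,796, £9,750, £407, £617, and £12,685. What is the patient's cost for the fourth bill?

£123.40

Claim 1 — £6,796: £1,900 finishes the deductible; £4,896 goes to coinsurance; patient's 20% is £979.20. Patient pays £2,879.20; OOP now £2,879.20.
Claim 2 — £9,750: deductible already satisfied, so patient's share is 20% × £9,750 = £1,950. Patient owes £1,950 (running OOP £4,829.20).
Claim 3 — £407: deductible already satisfied, so patient's share is 20% × £407 = £81.40. Patient owes £81.40 (running OOP £4,910.60).
Claim 4 — £617: deductible met; 20% of £617 = £123.40. Cost to patient: £123.40. OOP to date £5,034.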